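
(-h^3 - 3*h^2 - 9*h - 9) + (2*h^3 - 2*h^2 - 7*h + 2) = h^3 - 5*h^2 - 16*h - 7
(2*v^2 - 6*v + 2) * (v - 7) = 2*v^3 - 20*v^2 + 44*v - 14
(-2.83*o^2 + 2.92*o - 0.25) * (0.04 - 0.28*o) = 0.7924*o^3 - 0.9308*o^2 + 0.1868*o - 0.01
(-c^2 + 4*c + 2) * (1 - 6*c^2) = 6*c^4 - 24*c^3 - 13*c^2 + 4*c + 2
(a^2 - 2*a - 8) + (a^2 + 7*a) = 2*a^2 + 5*a - 8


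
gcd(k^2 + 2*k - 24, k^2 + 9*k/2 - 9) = k + 6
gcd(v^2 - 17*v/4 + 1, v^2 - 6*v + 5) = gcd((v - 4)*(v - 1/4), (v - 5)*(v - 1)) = 1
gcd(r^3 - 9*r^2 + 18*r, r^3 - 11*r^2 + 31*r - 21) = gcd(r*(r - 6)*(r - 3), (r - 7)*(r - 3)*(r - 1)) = r - 3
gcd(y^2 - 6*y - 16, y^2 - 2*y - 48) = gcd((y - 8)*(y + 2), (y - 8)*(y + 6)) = y - 8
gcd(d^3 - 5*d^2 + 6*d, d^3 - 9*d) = d^2 - 3*d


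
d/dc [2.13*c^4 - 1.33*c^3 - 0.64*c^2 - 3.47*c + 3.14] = 8.52*c^3 - 3.99*c^2 - 1.28*c - 3.47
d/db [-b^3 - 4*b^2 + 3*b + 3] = -3*b^2 - 8*b + 3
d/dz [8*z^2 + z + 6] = 16*z + 1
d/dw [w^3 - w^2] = w*(3*w - 2)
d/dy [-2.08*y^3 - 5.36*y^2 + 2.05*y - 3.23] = -6.24*y^2 - 10.72*y + 2.05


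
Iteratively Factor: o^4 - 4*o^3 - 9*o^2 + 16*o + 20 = (o + 1)*(o^3 - 5*o^2 - 4*o + 20) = (o + 1)*(o + 2)*(o^2 - 7*o + 10) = (o - 2)*(o + 1)*(o + 2)*(o - 5)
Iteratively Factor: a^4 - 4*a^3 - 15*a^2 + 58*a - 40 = (a - 1)*(a^3 - 3*a^2 - 18*a + 40) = (a - 1)*(a + 4)*(a^2 - 7*a + 10) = (a - 5)*(a - 1)*(a + 4)*(a - 2)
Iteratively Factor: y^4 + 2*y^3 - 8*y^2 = (y + 4)*(y^3 - 2*y^2) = (y - 2)*(y + 4)*(y^2) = y*(y - 2)*(y + 4)*(y)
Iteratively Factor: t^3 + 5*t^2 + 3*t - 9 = (t + 3)*(t^2 + 2*t - 3) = (t + 3)^2*(t - 1)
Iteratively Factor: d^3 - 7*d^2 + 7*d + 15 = (d - 3)*(d^2 - 4*d - 5) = (d - 3)*(d + 1)*(d - 5)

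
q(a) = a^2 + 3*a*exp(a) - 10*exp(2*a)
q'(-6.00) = -12.04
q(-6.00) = 35.96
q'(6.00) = -3246611.82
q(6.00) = -1620250.20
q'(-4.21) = -8.57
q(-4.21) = 17.53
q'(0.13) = -21.82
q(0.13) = -12.51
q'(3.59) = -25752.04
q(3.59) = -12725.95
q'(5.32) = -831569.67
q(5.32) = -414437.44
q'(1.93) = -884.89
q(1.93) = -431.04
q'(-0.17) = -12.47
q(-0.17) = -7.52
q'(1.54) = -396.54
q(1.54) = -193.66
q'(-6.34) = -12.71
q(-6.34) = 40.16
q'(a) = 3*a*exp(a) + 2*a - 20*exp(2*a) + 3*exp(a)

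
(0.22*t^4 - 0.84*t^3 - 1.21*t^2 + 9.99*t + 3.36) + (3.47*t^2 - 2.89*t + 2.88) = 0.22*t^4 - 0.84*t^3 + 2.26*t^2 + 7.1*t + 6.24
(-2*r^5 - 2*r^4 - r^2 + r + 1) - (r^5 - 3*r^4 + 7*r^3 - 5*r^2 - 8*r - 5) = -3*r^5 + r^4 - 7*r^3 + 4*r^2 + 9*r + 6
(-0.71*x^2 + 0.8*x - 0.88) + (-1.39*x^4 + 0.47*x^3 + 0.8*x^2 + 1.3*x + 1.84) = -1.39*x^4 + 0.47*x^3 + 0.0900000000000001*x^2 + 2.1*x + 0.96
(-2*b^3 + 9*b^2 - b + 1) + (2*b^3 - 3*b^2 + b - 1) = 6*b^2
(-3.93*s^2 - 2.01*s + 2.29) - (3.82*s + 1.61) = -3.93*s^2 - 5.83*s + 0.68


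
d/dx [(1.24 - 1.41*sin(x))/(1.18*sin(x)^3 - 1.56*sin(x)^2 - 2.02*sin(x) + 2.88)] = (3.3276*sin(x)^3 - 6.5892*sin(x)^2 + 3.8688*sin(x) - 1.556)*cos(x)/(1.3924*sin(x)^6 - 3.6816*sin(x)^5 - 2.3336*sin(x)^4 + 13.0992*sin(x)^3 - 4.9052*sin(x)^2 - 11.6352*sin(x) + 8.2944)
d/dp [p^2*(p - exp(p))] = p*(-p*exp(p) + 3*p - 2*exp(p))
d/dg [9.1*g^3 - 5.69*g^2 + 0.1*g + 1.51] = 27.3*g^2 - 11.38*g + 0.1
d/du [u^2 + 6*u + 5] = 2*u + 6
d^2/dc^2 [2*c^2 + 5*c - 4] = 4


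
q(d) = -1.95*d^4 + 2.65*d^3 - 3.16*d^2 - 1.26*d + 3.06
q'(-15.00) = 28207.29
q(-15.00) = -108351.54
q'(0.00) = -1.26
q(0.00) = 3.06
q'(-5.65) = 1695.06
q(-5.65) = -2555.80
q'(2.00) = -44.50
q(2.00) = -22.10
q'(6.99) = -2320.95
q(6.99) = -3910.34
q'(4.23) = -476.10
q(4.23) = -482.54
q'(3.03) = -164.40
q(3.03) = -120.41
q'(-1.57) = 58.44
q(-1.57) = -24.85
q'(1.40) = -15.93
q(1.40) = -5.12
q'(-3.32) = 392.79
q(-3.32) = -361.47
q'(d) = -7.8*d^3 + 7.95*d^2 - 6.32*d - 1.26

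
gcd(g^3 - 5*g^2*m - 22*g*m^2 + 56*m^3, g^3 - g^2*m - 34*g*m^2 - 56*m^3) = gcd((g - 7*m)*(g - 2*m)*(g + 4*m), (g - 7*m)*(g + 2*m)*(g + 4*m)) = g^2 - 3*g*m - 28*m^2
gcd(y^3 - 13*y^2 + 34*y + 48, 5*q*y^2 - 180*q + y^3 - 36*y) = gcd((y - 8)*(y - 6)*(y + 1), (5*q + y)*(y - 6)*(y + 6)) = y - 6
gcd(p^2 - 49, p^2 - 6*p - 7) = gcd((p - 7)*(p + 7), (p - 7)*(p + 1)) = p - 7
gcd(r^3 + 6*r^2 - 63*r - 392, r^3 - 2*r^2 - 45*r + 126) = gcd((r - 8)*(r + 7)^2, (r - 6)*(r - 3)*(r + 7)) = r + 7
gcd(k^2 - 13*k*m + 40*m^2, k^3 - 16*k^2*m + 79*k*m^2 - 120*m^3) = k^2 - 13*k*m + 40*m^2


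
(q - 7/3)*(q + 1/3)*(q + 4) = q^3 + 2*q^2 - 79*q/9 - 28/9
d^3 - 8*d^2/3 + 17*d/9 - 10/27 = (d - 5/3)*(d - 2/3)*(d - 1/3)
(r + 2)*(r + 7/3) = r^2 + 13*r/3 + 14/3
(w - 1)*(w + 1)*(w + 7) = w^3 + 7*w^2 - w - 7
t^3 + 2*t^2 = t^2*(t + 2)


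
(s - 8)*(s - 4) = s^2 - 12*s + 32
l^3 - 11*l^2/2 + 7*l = l*(l - 7/2)*(l - 2)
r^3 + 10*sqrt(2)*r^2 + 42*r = r*(r + 3*sqrt(2))*(r + 7*sqrt(2))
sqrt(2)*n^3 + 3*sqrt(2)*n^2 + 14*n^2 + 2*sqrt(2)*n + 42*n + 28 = (n + 2)*(n + 7*sqrt(2))*(sqrt(2)*n + sqrt(2))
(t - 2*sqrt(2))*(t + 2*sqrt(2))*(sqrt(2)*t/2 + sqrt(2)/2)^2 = t^4/2 + t^3 - 7*t^2/2 - 8*t - 4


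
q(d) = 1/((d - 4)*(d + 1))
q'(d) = -1/((d - 4)*(d + 1)^2) - 1/((d - 4)^2*(d + 1)) = (3 - 2*d)/(d^4 - 6*d^3 + d^2 + 24*d + 16)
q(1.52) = -0.16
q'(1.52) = -0.00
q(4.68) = 0.26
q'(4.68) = -0.43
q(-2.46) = 0.11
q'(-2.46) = 0.09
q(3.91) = -2.26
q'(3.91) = -24.68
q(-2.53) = 0.10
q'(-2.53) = 0.08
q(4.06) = 3.29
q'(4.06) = -55.55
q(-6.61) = 0.02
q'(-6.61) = 0.00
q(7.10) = 0.04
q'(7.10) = -0.02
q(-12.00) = 0.01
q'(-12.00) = 0.00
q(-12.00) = 0.01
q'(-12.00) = 0.00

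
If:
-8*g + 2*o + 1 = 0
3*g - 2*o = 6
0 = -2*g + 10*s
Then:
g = -1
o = -9/2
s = -1/5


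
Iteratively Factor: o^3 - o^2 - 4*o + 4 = (o + 2)*(o^2 - 3*o + 2) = (o - 1)*(o + 2)*(o - 2)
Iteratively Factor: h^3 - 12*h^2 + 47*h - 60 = (h - 4)*(h^2 - 8*h + 15) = (h - 5)*(h - 4)*(h - 3)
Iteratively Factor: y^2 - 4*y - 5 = (y - 5)*(y + 1)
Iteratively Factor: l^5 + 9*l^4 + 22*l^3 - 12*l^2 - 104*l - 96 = (l + 2)*(l^4 + 7*l^3 + 8*l^2 - 28*l - 48) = (l + 2)^2*(l^3 + 5*l^2 - 2*l - 24) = (l + 2)^2*(l + 4)*(l^2 + l - 6) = (l + 2)^2*(l + 3)*(l + 4)*(l - 2)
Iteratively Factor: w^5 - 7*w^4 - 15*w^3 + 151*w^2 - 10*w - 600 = (w + 2)*(w^4 - 9*w^3 + 3*w^2 + 145*w - 300) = (w - 5)*(w + 2)*(w^3 - 4*w^2 - 17*w + 60) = (w - 5)^2*(w + 2)*(w^2 + w - 12) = (w - 5)^2*(w - 3)*(w + 2)*(w + 4)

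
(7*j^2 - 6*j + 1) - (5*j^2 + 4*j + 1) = 2*j^2 - 10*j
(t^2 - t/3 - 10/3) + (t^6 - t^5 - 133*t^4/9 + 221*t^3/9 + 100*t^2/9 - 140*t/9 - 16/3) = t^6 - t^5 - 133*t^4/9 + 221*t^3/9 + 109*t^2/9 - 143*t/9 - 26/3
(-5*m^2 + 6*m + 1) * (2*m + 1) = -10*m^3 + 7*m^2 + 8*m + 1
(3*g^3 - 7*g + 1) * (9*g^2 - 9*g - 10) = 27*g^5 - 27*g^4 - 93*g^3 + 72*g^2 + 61*g - 10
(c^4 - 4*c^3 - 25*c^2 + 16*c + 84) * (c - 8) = c^5 - 12*c^4 + 7*c^3 + 216*c^2 - 44*c - 672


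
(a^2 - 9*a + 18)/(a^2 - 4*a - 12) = (a - 3)/(a + 2)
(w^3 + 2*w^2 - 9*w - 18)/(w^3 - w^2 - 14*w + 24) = (w^2 + 5*w + 6)/(w^2 + 2*w - 8)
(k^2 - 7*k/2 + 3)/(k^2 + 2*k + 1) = (k^2 - 7*k/2 + 3)/(k^2 + 2*k + 1)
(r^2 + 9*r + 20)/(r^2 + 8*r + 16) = (r + 5)/(r + 4)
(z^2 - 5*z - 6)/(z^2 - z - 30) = (z + 1)/(z + 5)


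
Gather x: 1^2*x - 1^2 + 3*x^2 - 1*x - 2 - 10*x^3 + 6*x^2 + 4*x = -10*x^3 + 9*x^2 + 4*x - 3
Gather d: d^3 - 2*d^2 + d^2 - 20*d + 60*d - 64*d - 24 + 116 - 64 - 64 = d^3 - d^2 - 24*d - 36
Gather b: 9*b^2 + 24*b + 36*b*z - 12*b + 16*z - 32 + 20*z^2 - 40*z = 9*b^2 + b*(36*z + 12) + 20*z^2 - 24*z - 32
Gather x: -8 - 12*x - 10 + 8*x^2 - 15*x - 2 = 8*x^2 - 27*x - 20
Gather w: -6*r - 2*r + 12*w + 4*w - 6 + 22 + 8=-8*r + 16*w + 24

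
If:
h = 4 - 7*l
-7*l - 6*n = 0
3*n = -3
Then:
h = -2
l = 6/7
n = -1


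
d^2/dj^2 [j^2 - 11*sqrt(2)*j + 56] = 2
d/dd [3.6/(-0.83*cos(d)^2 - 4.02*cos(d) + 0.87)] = -(5.976*cos(d) + 14.472)*sin(d)/(0.83*cos(d)^2 + 4.02*cos(d) - 0.87)^2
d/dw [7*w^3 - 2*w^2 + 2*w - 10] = 21*w^2 - 4*w + 2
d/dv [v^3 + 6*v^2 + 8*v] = 3*v^2 + 12*v + 8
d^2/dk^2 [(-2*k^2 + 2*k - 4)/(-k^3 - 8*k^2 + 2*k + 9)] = 4*(k^6 - 3*k^5 - 6*k^4 + 141*k^3 + 534*k^2 - 258*k + 251)/(k^9 + 24*k^8 + 186*k^7 + 389*k^6 - 804*k^5 - 1524*k^4 + 1099*k^3 + 1836*k^2 - 486*k - 729)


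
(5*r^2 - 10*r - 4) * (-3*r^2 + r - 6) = -15*r^4 + 35*r^3 - 28*r^2 + 56*r + 24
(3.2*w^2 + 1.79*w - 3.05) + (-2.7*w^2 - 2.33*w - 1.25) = 0.5*w^2 - 0.54*w - 4.3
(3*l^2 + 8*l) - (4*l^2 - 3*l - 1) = -l^2 + 11*l + 1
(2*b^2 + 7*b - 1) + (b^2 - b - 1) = 3*b^2 + 6*b - 2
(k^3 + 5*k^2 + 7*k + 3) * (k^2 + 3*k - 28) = k^5 + 8*k^4 - 6*k^3 - 116*k^2 - 187*k - 84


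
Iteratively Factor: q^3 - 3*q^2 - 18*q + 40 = (q - 5)*(q^2 + 2*q - 8) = (q - 5)*(q + 4)*(q - 2)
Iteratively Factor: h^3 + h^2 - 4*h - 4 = (h + 2)*(h^2 - h - 2) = (h + 1)*(h + 2)*(h - 2)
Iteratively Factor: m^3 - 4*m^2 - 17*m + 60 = (m + 4)*(m^2 - 8*m + 15) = (m - 5)*(m + 4)*(m - 3)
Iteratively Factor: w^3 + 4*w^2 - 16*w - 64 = (w + 4)*(w^2 - 16) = (w + 4)^2*(w - 4)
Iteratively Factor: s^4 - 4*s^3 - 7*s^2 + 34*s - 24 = (s - 2)*(s^3 - 2*s^2 - 11*s + 12) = (s - 2)*(s - 1)*(s^2 - s - 12) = (s - 4)*(s - 2)*(s - 1)*(s + 3)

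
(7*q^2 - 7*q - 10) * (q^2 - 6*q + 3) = 7*q^4 - 49*q^3 + 53*q^2 + 39*q - 30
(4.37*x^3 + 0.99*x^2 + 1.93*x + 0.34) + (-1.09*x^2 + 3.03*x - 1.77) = 4.37*x^3 - 0.1*x^2 + 4.96*x - 1.43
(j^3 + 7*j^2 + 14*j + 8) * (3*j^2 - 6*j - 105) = 3*j^5 + 15*j^4 - 105*j^3 - 795*j^2 - 1518*j - 840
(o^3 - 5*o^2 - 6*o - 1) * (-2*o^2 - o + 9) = -2*o^5 + 9*o^4 + 26*o^3 - 37*o^2 - 53*o - 9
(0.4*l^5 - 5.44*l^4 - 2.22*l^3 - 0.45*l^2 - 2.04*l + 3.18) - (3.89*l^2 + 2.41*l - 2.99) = 0.4*l^5 - 5.44*l^4 - 2.22*l^3 - 4.34*l^2 - 4.45*l + 6.17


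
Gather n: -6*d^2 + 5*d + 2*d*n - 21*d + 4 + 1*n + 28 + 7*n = -6*d^2 - 16*d + n*(2*d + 8) + 32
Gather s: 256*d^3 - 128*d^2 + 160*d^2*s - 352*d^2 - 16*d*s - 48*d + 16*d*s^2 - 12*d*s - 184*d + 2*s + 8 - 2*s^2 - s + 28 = 256*d^3 - 480*d^2 - 232*d + s^2*(16*d - 2) + s*(160*d^2 - 28*d + 1) + 36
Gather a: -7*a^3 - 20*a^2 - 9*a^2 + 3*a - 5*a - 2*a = -7*a^3 - 29*a^2 - 4*a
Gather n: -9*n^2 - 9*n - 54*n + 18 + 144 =-9*n^2 - 63*n + 162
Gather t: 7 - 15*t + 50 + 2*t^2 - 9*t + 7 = 2*t^2 - 24*t + 64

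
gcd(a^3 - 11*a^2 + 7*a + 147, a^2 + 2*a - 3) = a + 3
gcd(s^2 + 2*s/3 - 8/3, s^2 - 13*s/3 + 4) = s - 4/3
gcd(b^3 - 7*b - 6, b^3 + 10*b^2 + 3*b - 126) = b - 3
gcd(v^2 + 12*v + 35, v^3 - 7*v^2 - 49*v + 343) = v + 7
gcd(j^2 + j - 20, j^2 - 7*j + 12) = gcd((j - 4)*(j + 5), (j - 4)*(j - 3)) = j - 4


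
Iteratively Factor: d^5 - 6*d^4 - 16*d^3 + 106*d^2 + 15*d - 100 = (d - 5)*(d^4 - d^3 - 21*d^2 + d + 20) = (d - 5)*(d + 1)*(d^3 - 2*d^2 - 19*d + 20) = (d - 5)^2*(d + 1)*(d^2 + 3*d - 4) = (d - 5)^2*(d + 1)*(d + 4)*(d - 1)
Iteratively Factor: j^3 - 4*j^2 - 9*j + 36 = (j + 3)*(j^2 - 7*j + 12) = (j - 4)*(j + 3)*(j - 3)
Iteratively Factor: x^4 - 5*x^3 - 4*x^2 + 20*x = (x)*(x^3 - 5*x^2 - 4*x + 20) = x*(x + 2)*(x^2 - 7*x + 10) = x*(x - 5)*(x + 2)*(x - 2)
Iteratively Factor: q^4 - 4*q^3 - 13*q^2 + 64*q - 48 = (q - 4)*(q^3 - 13*q + 12) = (q - 4)*(q - 3)*(q^2 + 3*q - 4) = (q - 4)*(q - 3)*(q + 4)*(q - 1)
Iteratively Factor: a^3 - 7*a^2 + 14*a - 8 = (a - 2)*(a^2 - 5*a + 4) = (a - 4)*(a - 2)*(a - 1)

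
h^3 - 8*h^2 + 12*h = h*(h - 6)*(h - 2)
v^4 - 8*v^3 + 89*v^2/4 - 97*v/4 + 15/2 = (v - 3)*(v - 5/2)*(v - 2)*(v - 1/2)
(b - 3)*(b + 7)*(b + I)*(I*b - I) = I*b^4 - b^3 + 3*I*b^3 - 3*b^2 - 25*I*b^2 + 25*b + 21*I*b - 21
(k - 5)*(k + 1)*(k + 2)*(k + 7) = k^4 + 5*k^3 - 27*k^2 - 101*k - 70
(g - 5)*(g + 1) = g^2 - 4*g - 5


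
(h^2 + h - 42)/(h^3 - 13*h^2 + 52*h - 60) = (h + 7)/(h^2 - 7*h + 10)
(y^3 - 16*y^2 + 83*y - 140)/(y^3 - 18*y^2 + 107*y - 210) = (y - 4)/(y - 6)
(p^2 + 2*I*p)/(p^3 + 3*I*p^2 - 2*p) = 1/(p + I)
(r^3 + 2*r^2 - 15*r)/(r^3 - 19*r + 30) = r/(r - 2)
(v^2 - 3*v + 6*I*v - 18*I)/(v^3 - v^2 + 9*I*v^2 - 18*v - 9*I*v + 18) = (v - 3)/(v^2 + v*(-1 + 3*I) - 3*I)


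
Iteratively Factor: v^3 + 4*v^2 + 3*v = (v + 3)*(v^2 + v) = v*(v + 3)*(v + 1)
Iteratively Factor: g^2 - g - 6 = (g - 3)*(g + 2)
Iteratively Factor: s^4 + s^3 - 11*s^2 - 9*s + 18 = (s + 3)*(s^3 - 2*s^2 - 5*s + 6) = (s - 1)*(s + 3)*(s^2 - s - 6) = (s - 1)*(s + 2)*(s + 3)*(s - 3)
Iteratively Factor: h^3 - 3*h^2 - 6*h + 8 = (h + 2)*(h^2 - 5*h + 4) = (h - 1)*(h + 2)*(h - 4)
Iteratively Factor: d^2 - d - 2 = (d + 1)*(d - 2)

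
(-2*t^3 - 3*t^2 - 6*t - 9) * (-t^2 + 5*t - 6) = 2*t^5 - 7*t^4 + 3*t^3 - 3*t^2 - 9*t + 54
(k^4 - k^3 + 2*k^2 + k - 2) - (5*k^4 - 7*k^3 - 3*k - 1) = -4*k^4 + 6*k^3 + 2*k^2 + 4*k - 1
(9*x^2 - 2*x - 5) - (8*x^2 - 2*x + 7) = x^2 - 12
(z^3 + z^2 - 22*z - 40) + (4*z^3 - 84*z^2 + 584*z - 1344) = 5*z^3 - 83*z^2 + 562*z - 1384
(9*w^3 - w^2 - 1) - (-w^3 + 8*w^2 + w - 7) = 10*w^3 - 9*w^2 - w + 6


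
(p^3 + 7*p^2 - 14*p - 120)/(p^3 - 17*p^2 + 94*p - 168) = (p^2 + 11*p + 30)/(p^2 - 13*p + 42)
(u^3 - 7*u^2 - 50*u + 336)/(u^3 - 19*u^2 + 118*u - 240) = (u + 7)/(u - 5)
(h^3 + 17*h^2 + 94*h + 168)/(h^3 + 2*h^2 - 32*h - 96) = (h^2 + 13*h + 42)/(h^2 - 2*h - 24)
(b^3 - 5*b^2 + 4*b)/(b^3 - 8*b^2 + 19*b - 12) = b/(b - 3)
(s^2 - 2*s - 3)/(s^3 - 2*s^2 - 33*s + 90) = (s + 1)/(s^2 + s - 30)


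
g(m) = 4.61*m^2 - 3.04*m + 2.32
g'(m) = 9.22*m - 3.04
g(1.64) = 9.73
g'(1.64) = 12.08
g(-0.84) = 8.13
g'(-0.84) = -10.78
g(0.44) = 1.87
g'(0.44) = 1.02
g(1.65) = 9.85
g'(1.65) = 12.17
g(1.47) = 7.81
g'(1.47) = 10.51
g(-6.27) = 202.61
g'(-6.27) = -60.85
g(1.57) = 8.91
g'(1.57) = 11.44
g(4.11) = 67.70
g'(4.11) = 34.85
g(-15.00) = 1085.17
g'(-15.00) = -141.34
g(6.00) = 150.04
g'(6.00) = 52.28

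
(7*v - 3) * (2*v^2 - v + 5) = 14*v^3 - 13*v^2 + 38*v - 15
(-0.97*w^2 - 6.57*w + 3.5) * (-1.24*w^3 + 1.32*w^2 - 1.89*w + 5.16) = 1.2028*w^5 + 6.8664*w^4 - 11.1791*w^3 + 12.0321*w^2 - 40.5162*w + 18.06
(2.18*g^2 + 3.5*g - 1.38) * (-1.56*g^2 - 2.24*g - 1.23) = -3.4008*g^4 - 10.3432*g^3 - 8.3686*g^2 - 1.2138*g + 1.6974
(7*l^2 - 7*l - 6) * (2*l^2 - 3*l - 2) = 14*l^4 - 35*l^3 - 5*l^2 + 32*l + 12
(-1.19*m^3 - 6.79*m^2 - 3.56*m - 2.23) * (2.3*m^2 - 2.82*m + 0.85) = -2.737*m^5 - 12.2612*m^4 + 9.9483*m^3 - 0.8613*m^2 + 3.2626*m - 1.8955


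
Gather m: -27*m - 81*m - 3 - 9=-108*m - 12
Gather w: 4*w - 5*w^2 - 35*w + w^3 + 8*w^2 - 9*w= w^3 + 3*w^2 - 40*w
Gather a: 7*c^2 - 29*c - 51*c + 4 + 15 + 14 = 7*c^2 - 80*c + 33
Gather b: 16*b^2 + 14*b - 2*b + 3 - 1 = 16*b^2 + 12*b + 2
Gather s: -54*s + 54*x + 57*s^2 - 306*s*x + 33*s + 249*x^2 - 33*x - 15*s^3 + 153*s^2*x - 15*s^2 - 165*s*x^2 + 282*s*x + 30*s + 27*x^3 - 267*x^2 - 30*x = -15*s^3 + s^2*(153*x + 42) + s*(-165*x^2 - 24*x + 9) + 27*x^3 - 18*x^2 - 9*x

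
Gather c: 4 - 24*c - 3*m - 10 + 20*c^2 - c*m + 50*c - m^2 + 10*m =20*c^2 + c*(26 - m) - m^2 + 7*m - 6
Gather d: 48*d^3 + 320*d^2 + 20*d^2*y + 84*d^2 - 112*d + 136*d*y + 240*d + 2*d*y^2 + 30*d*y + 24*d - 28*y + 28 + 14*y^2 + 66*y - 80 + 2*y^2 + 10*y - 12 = 48*d^3 + d^2*(20*y + 404) + d*(2*y^2 + 166*y + 152) + 16*y^2 + 48*y - 64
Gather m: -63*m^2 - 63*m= -63*m^2 - 63*m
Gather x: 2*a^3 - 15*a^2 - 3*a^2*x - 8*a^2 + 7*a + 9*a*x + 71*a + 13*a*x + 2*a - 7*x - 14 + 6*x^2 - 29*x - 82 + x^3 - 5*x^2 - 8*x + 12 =2*a^3 - 23*a^2 + 80*a + x^3 + x^2 + x*(-3*a^2 + 22*a - 44) - 84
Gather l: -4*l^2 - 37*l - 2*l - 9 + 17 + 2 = -4*l^2 - 39*l + 10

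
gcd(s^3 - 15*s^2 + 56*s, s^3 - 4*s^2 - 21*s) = s^2 - 7*s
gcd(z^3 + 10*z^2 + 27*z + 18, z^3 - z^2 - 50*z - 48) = z^2 + 7*z + 6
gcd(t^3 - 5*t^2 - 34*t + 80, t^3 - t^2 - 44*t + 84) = t - 2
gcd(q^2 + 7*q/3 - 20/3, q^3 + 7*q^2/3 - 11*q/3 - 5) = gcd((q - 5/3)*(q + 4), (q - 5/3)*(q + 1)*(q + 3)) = q - 5/3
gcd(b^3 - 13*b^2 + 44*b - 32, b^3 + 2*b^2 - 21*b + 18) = b - 1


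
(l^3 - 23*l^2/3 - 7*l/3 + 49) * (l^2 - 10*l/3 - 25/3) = l^5 - 11*l^4 + 134*l^3/9 + 362*l^2/3 - 1295*l/9 - 1225/3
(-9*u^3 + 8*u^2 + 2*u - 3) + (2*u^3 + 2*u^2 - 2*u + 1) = -7*u^3 + 10*u^2 - 2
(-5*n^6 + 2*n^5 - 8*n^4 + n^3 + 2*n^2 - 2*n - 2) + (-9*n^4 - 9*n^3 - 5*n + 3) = -5*n^6 + 2*n^5 - 17*n^4 - 8*n^3 + 2*n^2 - 7*n + 1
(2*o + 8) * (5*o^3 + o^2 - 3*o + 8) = 10*o^4 + 42*o^3 + 2*o^2 - 8*o + 64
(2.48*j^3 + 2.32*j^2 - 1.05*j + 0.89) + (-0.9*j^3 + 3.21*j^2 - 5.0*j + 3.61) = 1.58*j^3 + 5.53*j^2 - 6.05*j + 4.5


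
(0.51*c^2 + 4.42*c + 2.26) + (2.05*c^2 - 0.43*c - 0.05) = 2.56*c^2 + 3.99*c + 2.21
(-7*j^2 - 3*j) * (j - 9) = -7*j^3 + 60*j^2 + 27*j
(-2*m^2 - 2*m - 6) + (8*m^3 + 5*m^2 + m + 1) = 8*m^3 + 3*m^2 - m - 5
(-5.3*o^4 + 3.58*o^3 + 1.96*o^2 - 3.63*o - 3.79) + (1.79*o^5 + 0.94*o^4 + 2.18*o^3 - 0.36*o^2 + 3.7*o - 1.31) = 1.79*o^5 - 4.36*o^4 + 5.76*o^3 + 1.6*o^2 + 0.0700000000000003*o - 5.1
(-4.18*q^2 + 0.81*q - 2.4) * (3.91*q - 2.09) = -16.3438*q^3 + 11.9033*q^2 - 11.0769*q + 5.016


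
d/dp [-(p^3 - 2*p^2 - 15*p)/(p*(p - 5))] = -1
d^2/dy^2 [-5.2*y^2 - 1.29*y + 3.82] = -10.4000000000000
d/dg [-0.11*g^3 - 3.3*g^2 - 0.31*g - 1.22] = -0.33*g^2 - 6.6*g - 0.31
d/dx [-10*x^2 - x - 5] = -20*x - 1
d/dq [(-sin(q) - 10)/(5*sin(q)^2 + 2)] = (5*sin(q)^2 + 100*sin(q) - 2)*cos(q)/(5*sin(q)^2 + 2)^2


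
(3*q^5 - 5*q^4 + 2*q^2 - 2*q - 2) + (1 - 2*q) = 3*q^5 - 5*q^4 + 2*q^2 - 4*q - 1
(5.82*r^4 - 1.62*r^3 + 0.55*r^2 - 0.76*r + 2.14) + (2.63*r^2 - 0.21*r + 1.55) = 5.82*r^4 - 1.62*r^3 + 3.18*r^2 - 0.97*r + 3.69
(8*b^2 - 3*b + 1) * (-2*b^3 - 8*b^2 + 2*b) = -16*b^5 - 58*b^4 + 38*b^3 - 14*b^2 + 2*b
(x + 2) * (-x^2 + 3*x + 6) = -x^3 + x^2 + 12*x + 12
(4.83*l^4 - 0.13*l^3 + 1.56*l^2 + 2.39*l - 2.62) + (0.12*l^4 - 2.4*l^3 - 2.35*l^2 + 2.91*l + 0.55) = 4.95*l^4 - 2.53*l^3 - 0.79*l^2 + 5.3*l - 2.07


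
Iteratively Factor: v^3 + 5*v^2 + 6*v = (v + 3)*(v^2 + 2*v) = v*(v + 3)*(v + 2)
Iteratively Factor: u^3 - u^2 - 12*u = (u - 4)*(u^2 + 3*u) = (u - 4)*(u + 3)*(u)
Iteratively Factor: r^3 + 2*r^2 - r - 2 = (r + 1)*(r^2 + r - 2) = (r - 1)*(r + 1)*(r + 2)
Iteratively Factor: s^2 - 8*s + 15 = (s - 3)*(s - 5)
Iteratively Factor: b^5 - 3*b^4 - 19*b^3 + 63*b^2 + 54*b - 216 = (b + 2)*(b^4 - 5*b^3 - 9*b^2 + 81*b - 108) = (b - 3)*(b + 2)*(b^3 - 2*b^2 - 15*b + 36) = (b - 3)^2*(b + 2)*(b^2 + b - 12) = (b - 3)^2*(b + 2)*(b + 4)*(b - 3)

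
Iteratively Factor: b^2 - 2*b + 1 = (b - 1)*(b - 1)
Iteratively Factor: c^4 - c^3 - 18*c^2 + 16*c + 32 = (c + 4)*(c^3 - 5*c^2 + 2*c + 8) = (c - 2)*(c + 4)*(c^2 - 3*c - 4) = (c - 4)*(c - 2)*(c + 4)*(c + 1)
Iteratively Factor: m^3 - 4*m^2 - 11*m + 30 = (m - 2)*(m^2 - 2*m - 15) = (m - 5)*(m - 2)*(m + 3)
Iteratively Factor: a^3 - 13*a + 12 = (a + 4)*(a^2 - 4*a + 3) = (a - 3)*(a + 4)*(a - 1)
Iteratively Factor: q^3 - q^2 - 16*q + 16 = (q - 1)*(q^2 - 16) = (q - 4)*(q - 1)*(q + 4)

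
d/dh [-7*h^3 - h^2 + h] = -21*h^2 - 2*h + 1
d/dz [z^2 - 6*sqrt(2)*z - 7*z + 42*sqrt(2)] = 2*z - 6*sqrt(2) - 7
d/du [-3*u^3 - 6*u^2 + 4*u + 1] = -9*u^2 - 12*u + 4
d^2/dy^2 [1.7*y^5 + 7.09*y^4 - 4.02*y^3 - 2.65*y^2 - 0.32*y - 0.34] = 34.0*y^3 + 85.08*y^2 - 24.12*y - 5.3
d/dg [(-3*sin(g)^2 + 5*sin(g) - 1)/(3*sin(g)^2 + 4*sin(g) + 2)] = (-27*sin(g)^2 - 6*sin(g) + 14)*cos(g)/(3*sin(g)^2 + 4*sin(g) + 2)^2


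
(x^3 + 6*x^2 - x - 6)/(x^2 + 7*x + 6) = x - 1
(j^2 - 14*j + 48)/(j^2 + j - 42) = (j - 8)/(j + 7)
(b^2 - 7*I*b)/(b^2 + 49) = b/(b + 7*I)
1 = 1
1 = 1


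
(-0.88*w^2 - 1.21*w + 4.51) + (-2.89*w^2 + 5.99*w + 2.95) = -3.77*w^2 + 4.78*w + 7.46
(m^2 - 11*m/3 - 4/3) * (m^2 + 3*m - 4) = m^4 - 2*m^3/3 - 49*m^2/3 + 32*m/3 + 16/3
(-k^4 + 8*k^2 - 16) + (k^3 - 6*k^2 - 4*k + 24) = -k^4 + k^3 + 2*k^2 - 4*k + 8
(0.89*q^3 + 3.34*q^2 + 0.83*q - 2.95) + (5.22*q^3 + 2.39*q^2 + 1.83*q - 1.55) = 6.11*q^3 + 5.73*q^2 + 2.66*q - 4.5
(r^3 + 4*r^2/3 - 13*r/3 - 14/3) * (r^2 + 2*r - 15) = r^5 + 10*r^4/3 - 50*r^3/3 - 100*r^2/3 + 167*r/3 + 70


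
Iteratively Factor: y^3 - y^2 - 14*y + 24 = (y - 2)*(y^2 + y - 12) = (y - 2)*(y + 4)*(y - 3)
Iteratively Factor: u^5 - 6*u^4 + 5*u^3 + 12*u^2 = (u)*(u^4 - 6*u^3 + 5*u^2 + 12*u) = u*(u - 4)*(u^3 - 2*u^2 - 3*u) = u*(u - 4)*(u + 1)*(u^2 - 3*u) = u^2*(u - 4)*(u + 1)*(u - 3)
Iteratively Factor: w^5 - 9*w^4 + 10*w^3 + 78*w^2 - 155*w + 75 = (w - 1)*(w^4 - 8*w^3 + 2*w^2 + 80*w - 75) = (w - 5)*(w - 1)*(w^3 - 3*w^2 - 13*w + 15) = (w - 5)^2*(w - 1)*(w^2 + 2*w - 3) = (w - 5)^2*(w - 1)*(w + 3)*(w - 1)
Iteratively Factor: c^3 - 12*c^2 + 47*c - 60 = (c - 5)*(c^2 - 7*c + 12) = (c - 5)*(c - 4)*(c - 3)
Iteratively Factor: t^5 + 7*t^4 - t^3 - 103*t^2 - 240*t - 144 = (t - 4)*(t^4 + 11*t^3 + 43*t^2 + 69*t + 36) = (t - 4)*(t + 3)*(t^3 + 8*t^2 + 19*t + 12) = (t - 4)*(t + 3)*(t + 4)*(t^2 + 4*t + 3) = (t - 4)*(t + 1)*(t + 3)*(t + 4)*(t + 3)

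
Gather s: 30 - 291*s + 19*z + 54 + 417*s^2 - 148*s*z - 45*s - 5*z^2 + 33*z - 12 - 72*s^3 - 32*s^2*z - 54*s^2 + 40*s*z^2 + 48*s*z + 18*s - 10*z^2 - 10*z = -72*s^3 + s^2*(363 - 32*z) + s*(40*z^2 - 100*z - 318) - 15*z^2 + 42*z + 72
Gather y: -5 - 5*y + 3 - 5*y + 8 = 6 - 10*y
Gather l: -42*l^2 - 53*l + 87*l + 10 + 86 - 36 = -42*l^2 + 34*l + 60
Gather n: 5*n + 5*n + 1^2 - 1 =10*n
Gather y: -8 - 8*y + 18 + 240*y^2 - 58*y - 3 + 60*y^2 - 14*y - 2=300*y^2 - 80*y + 5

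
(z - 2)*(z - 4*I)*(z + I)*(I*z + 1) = I*z^4 + 4*z^3 - 2*I*z^3 - 8*z^2 + I*z^2 + 4*z - 2*I*z - 8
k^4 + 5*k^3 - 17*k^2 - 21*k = k*(k - 3)*(k + 1)*(k + 7)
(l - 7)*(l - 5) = l^2 - 12*l + 35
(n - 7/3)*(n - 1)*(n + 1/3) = n^3 - 3*n^2 + 11*n/9 + 7/9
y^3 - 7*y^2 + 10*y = y*(y - 5)*(y - 2)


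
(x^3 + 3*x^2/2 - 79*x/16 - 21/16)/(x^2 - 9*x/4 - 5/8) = (4*x^2 + 5*x - 21)/(2*(2*x - 5))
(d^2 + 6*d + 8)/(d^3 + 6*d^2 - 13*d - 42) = (d + 4)/(d^2 + 4*d - 21)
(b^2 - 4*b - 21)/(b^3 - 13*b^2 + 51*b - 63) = (b + 3)/(b^2 - 6*b + 9)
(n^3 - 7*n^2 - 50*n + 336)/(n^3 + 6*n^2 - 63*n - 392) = (n - 6)/(n + 7)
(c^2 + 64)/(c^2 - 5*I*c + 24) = (c + 8*I)/(c + 3*I)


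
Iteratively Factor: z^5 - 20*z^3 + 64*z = (z - 4)*(z^4 + 4*z^3 - 4*z^2 - 16*z) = (z - 4)*(z + 2)*(z^3 + 2*z^2 - 8*z) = (z - 4)*(z - 2)*(z + 2)*(z^2 + 4*z) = z*(z - 4)*(z - 2)*(z + 2)*(z + 4)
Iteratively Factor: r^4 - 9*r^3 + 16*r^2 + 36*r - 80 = (r - 4)*(r^3 - 5*r^2 - 4*r + 20) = (r - 5)*(r - 4)*(r^2 - 4) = (r - 5)*(r - 4)*(r + 2)*(r - 2)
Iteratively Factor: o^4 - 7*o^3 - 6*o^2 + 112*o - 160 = (o - 4)*(o^3 - 3*o^2 - 18*o + 40) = (o - 4)*(o - 2)*(o^2 - o - 20) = (o - 5)*(o - 4)*(o - 2)*(o + 4)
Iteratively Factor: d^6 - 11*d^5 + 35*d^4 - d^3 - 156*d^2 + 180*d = (d - 5)*(d^5 - 6*d^4 + 5*d^3 + 24*d^2 - 36*d) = (d - 5)*(d + 2)*(d^4 - 8*d^3 + 21*d^2 - 18*d) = (d - 5)*(d - 3)*(d + 2)*(d^3 - 5*d^2 + 6*d) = d*(d - 5)*(d - 3)*(d + 2)*(d^2 - 5*d + 6) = d*(d - 5)*(d - 3)*(d - 2)*(d + 2)*(d - 3)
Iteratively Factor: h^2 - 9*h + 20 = (h - 5)*(h - 4)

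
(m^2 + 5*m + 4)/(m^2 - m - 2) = (m + 4)/(m - 2)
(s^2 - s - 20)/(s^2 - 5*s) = (s + 4)/s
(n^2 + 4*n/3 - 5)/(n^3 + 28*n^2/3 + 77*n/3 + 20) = (3*n - 5)/(3*n^2 + 19*n + 20)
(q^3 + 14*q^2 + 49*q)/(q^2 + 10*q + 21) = q*(q + 7)/(q + 3)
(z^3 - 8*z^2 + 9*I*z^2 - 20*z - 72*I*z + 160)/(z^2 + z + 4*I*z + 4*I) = (z^2 + z*(-8 + 5*I) - 40*I)/(z + 1)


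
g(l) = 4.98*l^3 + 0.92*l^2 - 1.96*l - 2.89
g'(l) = 14.94*l^2 + 1.84*l - 1.96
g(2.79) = 106.96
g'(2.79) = 119.47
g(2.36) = 63.07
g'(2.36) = 85.59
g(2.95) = 127.18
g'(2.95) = 133.48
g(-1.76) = -23.74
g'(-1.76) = 41.08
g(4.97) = 621.46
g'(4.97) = 376.22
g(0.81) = -1.23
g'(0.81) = 9.33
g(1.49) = 12.71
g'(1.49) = 33.95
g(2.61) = 86.80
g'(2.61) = 104.62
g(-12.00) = -8452.33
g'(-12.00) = 2127.32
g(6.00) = 1094.15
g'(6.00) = 546.92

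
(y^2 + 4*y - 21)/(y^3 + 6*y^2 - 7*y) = (y - 3)/(y*(y - 1))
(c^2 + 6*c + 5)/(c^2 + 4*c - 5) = (c + 1)/(c - 1)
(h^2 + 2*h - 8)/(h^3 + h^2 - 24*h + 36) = (h + 4)/(h^2 + 3*h - 18)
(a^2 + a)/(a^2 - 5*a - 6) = a/(a - 6)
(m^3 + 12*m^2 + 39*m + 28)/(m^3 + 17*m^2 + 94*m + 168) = (m + 1)/(m + 6)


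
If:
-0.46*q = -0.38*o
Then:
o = 1.21052631578947*q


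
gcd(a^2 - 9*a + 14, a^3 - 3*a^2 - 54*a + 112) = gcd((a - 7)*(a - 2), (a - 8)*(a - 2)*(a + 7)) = a - 2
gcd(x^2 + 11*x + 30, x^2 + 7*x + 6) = x + 6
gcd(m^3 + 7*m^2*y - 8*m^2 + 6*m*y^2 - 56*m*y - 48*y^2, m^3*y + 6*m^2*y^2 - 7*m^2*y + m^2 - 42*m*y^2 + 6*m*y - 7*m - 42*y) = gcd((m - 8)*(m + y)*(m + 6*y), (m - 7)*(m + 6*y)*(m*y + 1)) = m + 6*y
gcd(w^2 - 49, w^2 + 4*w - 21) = w + 7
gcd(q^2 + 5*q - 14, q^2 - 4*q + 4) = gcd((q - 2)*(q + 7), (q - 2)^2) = q - 2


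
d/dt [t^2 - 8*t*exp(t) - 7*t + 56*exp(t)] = -8*t*exp(t) + 2*t + 48*exp(t) - 7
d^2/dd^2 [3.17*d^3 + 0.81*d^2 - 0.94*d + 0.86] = 19.02*d + 1.62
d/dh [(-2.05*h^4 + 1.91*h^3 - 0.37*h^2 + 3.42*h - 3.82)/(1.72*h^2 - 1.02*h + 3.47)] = (-7.052*h^5 + 9.5582*h^4 - 32.3504*h^3 + 14.3781*h^2 + 10.573*h + 7.971)/(2.9584*h^4 - 3.5088*h^3 + 12.9772*h^2 - 7.0788*h + 12.0409)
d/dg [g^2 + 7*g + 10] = 2*g + 7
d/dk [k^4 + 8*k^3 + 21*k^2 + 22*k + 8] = 4*k^3 + 24*k^2 + 42*k + 22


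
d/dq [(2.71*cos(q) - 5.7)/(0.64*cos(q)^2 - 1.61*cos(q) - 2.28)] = (1.7344*cos(q)^2 - 7.296*cos(q) + 15.3558)*sin(q)/(0.4096*cos(q)^4 - 2.0608*cos(q)^3 - 0.326299999999999*cos(q)^2 + 7.3416*cos(q) + 5.1984)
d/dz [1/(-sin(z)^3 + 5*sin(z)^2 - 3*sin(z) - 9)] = (3*sin(z) - 1)*cos(z)/((sin(z) - 3)^3*(sin(z) + 1)^2)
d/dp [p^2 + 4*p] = 2*p + 4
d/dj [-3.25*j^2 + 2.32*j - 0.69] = 2.32 - 6.5*j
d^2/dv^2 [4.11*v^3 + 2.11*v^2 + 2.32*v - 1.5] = 24.66*v + 4.22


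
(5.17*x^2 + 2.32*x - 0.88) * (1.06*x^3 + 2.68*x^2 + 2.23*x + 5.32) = 5.4802*x^5 + 16.3148*x^4 + 16.8139*x^3 + 30.3196*x^2 + 10.38*x - 4.6816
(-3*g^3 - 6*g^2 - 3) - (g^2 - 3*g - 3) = -3*g^3 - 7*g^2 + 3*g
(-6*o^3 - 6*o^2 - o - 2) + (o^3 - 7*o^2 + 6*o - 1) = -5*o^3 - 13*o^2 + 5*o - 3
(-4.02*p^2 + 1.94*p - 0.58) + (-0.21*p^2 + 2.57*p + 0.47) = -4.23*p^2 + 4.51*p - 0.11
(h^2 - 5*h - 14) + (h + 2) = h^2 - 4*h - 12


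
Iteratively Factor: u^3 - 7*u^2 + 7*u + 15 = (u - 3)*(u^2 - 4*u - 5) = (u - 3)*(u + 1)*(u - 5)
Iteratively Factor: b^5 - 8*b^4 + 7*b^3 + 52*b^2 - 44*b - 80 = (b + 1)*(b^4 - 9*b^3 + 16*b^2 + 36*b - 80) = (b - 2)*(b + 1)*(b^3 - 7*b^2 + 2*b + 40) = (b - 4)*(b - 2)*(b + 1)*(b^2 - 3*b - 10) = (b - 4)*(b - 2)*(b + 1)*(b + 2)*(b - 5)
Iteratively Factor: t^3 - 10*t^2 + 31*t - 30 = (t - 3)*(t^2 - 7*t + 10) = (t - 3)*(t - 2)*(t - 5)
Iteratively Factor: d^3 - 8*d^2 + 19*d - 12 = (d - 1)*(d^2 - 7*d + 12) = (d - 4)*(d - 1)*(d - 3)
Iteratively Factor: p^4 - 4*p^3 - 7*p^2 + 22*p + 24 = (p - 3)*(p^3 - p^2 - 10*p - 8) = (p - 3)*(p + 1)*(p^2 - 2*p - 8) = (p - 3)*(p + 1)*(p + 2)*(p - 4)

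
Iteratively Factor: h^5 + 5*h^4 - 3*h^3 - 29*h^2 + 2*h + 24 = (h + 1)*(h^4 + 4*h^3 - 7*h^2 - 22*h + 24) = (h + 1)*(h + 4)*(h^3 - 7*h + 6) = (h - 1)*(h + 1)*(h + 4)*(h^2 + h - 6) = (h - 1)*(h + 1)*(h + 3)*(h + 4)*(h - 2)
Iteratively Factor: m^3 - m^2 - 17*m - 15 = (m + 1)*(m^2 - 2*m - 15) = (m + 1)*(m + 3)*(m - 5)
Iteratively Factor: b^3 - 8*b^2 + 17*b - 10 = (b - 2)*(b^2 - 6*b + 5) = (b - 5)*(b - 2)*(b - 1)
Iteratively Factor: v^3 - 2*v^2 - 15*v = (v + 3)*(v^2 - 5*v) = (v - 5)*(v + 3)*(v)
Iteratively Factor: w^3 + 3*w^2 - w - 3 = (w + 3)*(w^2 - 1) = (w + 1)*(w + 3)*(w - 1)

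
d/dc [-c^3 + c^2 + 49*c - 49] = -3*c^2 + 2*c + 49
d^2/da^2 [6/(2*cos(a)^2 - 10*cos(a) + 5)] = 12*(8*sin(a)^4 - 34*sin(a)^2 + 125*cos(a)/2 - 15*cos(3*a)/2 - 64)/(2*sin(a)^2 + 10*cos(a) - 7)^3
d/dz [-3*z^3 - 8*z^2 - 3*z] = -9*z^2 - 16*z - 3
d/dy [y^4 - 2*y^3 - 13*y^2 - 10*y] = 4*y^3 - 6*y^2 - 26*y - 10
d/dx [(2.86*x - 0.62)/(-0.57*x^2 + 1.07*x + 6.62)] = (1.6302*x^2 - 0.7068*x + 19.5966)/(0.3249*x^4 - 1.2198*x^3 - 6.4019*x^2 + 14.1668*x + 43.8244)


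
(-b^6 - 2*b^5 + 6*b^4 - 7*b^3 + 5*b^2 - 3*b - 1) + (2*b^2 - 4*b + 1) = -b^6 - 2*b^5 + 6*b^4 - 7*b^3 + 7*b^2 - 7*b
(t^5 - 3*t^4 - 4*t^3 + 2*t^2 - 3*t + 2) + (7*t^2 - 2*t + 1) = t^5 - 3*t^4 - 4*t^3 + 9*t^2 - 5*t + 3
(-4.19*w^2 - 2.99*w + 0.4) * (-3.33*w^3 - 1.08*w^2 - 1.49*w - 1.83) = 13.9527*w^5 + 14.4819*w^4 + 8.1403*w^3 + 11.6908*w^2 + 4.8757*w - 0.732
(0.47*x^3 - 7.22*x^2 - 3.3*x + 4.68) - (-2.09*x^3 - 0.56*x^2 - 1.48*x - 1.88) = 2.56*x^3 - 6.66*x^2 - 1.82*x + 6.56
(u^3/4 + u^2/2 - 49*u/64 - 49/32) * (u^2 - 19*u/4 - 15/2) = u^5/4 - 11*u^4/16 - 321*u^3/64 - 421*u^2/256 + 833*u/64 + 735/64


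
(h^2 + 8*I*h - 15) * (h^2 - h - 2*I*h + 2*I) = h^4 - h^3 + 6*I*h^3 + h^2 - 6*I*h^2 - h + 30*I*h - 30*I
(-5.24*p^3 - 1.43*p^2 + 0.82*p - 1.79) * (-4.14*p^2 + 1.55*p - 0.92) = 21.6936*p^5 - 2.2018*p^4 - 0.790499999999999*p^3 + 9.9972*p^2 - 3.5289*p + 1.6468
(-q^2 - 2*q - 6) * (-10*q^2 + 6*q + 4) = 10*q^4 + 14*q^3 + 44*q^2 - 44*q - 24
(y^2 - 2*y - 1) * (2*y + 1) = 2*y^3 - 3*y^2 - 4*y - 1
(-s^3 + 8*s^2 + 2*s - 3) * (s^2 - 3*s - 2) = -s^5 + 11*s^4 - 20*s^3 - 25*s^2 + 5*s + 6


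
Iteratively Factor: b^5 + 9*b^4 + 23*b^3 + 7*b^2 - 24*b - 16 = (b + 1)*(b^4 + 8*b^3 + 15*b^2 - 8*b - 16) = (b - 1)*(b + 1)*(b^3 + 9*b^2 + 24*b + 16) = (b - 1)*(b + 1)^2*(b^2 + 8*b + 16) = (b - 1)*(b + 1)^2*(b + 4)*(b + 4)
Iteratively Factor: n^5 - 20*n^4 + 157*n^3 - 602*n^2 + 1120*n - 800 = (n - 5)*(n^4 - 15*n^3 + 82*n^2 - 192*n + 160) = (n - 5)*(n - 2)*(n^3 - 13*n^2 + 56*n - 80) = (n - 5)^2*(n - 2)*(n^2 - 8*n + 16) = (n - 5)^2*(n - 4)*(n - 2)*(n - 4)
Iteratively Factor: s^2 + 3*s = (s + 3)*(s)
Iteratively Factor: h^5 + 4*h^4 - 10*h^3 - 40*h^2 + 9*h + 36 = (h + 4)*(h^4 - 10*h^2 + 9) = (h + 1)*(h + 4)*(h^3 - h^2 - 9*h + 9) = (h - 1)*(h + 1)*(h + 4)*(h^2 - 9) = (h - 3)*(h - 1)*(h + 1)*(h + 4)*(h + 3)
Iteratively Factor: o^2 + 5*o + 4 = (o + 4)*(o + 1)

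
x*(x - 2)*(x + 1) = x^3 - x^2 - 2*x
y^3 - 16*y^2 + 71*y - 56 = (y - 8)*(y - 7)*(y - 1)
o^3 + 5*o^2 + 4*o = o*(o + 1)*(o + 4)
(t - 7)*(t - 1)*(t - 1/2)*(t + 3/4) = t^4 - 31*t^3/4 + 37*t^2/8 + 19*t/4 - 21/8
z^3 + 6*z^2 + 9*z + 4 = (z + 1)^2*(z + 4)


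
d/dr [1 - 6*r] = -6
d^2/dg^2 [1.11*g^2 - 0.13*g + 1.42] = 2.22000000000000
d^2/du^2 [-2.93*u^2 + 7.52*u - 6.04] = -5.86000000000000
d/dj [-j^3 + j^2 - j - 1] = -3*j^2 + 2*j - 1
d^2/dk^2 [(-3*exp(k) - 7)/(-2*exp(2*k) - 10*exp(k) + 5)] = (12*exp(4*k) + 52*exp(3*k) + 600*exp(2*k) + 1130*exp(k) + 425)*exp(k)/(8*exp(6*k) + 120*exp(5*k) + 540*exp(4*k) + 400*exp(3*k) - 1350*exp(2*k) + 750*exp(k) - 125)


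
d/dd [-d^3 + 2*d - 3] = 2 - 3*d^2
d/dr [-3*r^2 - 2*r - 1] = -6*r - 2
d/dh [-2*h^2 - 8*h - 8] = -4*h - 8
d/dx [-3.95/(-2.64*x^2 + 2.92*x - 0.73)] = (11.534 - 20.856*x)/(2.64*x^2 - 2.92*x + 0.73)^2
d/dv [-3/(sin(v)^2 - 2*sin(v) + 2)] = 6*(sin(v) - 1)*cos(v)/(sin(v)^2 - 2*sin(v) + 2)^2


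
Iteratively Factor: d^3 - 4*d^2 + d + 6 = (d - 2)*(d^2 - 2*d - 3) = (d - 3)*(d - 2)*(d + 1)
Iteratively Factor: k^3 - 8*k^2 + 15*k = (k - 5)*(k^2 - 3*k) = k*(k - 5)*(k - 3)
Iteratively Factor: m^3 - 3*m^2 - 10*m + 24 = (m - 4)*(m^2 + m - 6) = (m - 4)*(m + 3)*(m - 2)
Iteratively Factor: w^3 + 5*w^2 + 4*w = (w + 1)*(w^2 + 4*w) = (w + 1)*(w + 4)*(w)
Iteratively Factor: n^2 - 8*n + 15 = (n - 5)*(n - 3)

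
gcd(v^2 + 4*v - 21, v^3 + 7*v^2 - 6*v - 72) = v - 3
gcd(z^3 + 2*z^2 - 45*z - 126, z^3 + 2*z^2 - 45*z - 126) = z^3 + 2*z^2 - 45*z - 126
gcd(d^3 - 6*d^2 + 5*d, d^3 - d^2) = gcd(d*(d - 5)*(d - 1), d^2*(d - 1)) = d^2 - d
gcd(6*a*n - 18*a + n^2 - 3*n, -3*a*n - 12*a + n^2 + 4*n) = 1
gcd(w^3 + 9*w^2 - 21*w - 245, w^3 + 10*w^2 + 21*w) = w + 7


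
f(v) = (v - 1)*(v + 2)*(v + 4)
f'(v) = (v - 1)*(v + 2) + (v - 1)*(v + 4) + (v + 2)*(v + 4) = 3*v^2 + 10*v + 2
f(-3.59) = 2.99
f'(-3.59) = 4.76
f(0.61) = -4.69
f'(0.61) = 9.22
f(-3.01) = 4.01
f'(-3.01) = -0.92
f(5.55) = 328.07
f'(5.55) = 149.91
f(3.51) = 103.86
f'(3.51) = 74.06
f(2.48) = 42.96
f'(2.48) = 45.25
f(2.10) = 27.51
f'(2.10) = 36.23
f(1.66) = 13.67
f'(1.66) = 26.87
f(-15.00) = -2288.00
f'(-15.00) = 527.00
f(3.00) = 70.00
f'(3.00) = 59.00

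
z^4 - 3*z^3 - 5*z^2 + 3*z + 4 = (z - 4)*(z - 1)*(z + 1)^2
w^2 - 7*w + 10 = (w - 5)*(w - 2)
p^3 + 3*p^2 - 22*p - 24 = (p - 4)*(p + 1)*(p + 6)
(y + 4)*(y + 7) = y^2 + 11*y + 28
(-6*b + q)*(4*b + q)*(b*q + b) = -24*b^3*q - 24*b^3 - 2*b^2*q^2 - 2*b^2*q + b*q^3 + b*q^2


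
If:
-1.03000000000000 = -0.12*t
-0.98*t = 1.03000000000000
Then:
No Solution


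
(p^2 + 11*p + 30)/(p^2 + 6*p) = (p + 5)/p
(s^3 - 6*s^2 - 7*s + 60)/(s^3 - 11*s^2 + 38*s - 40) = (s + 3)/(s - 2)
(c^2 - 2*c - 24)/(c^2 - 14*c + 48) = (c + 4)/(c - 8)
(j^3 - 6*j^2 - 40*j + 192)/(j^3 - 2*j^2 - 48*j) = (j - 4)/j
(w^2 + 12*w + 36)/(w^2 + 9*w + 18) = (w + 6)/(w + 3)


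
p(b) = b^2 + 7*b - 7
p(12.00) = 221.00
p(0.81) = -0.67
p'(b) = 2*b + 7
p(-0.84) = -12.17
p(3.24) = 26.18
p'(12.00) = 31.00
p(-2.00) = -17.00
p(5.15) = 55.57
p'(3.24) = 13.48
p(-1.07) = -13.35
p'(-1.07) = 4.86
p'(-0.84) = 5.32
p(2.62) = 18.20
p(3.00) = 23.00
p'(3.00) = 13.00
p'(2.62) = 12.24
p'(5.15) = 17.30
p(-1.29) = -14.37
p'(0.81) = 8.62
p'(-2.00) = 3.00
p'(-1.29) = 4.42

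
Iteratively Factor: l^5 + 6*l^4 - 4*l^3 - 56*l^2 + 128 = (l + 2)*(l^4 + 4*l^3 - 12*l^2 - 32*l + 64) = (l - 2)*(l + 2)*(l^3 + 6*l^2 - 32) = (l - 2)^2*(l + 2)*(l^2 + 8*l + 16) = (l - 2)^2*(l + 2)*(l + 4)*(l + 4)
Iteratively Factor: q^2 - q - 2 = (q + 1)*(q - 2)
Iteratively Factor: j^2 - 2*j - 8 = (j + 2)*(j - 4)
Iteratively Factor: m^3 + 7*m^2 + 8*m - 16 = (m + 4)*(m^2 + 3*m - 4) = (m + 4)^2*(m - 1)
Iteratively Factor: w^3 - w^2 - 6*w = (w + 2)*(w^2 - 3*w) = (w - 3)*(w + 2)*(w)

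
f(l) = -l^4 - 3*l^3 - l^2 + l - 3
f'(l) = -4*l^3 - 9*l^2 - 2*l + 1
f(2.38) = -78.81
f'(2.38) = -108.66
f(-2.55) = -4.59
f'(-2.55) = 13.90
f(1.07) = -8.06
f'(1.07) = -16.34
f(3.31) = -239.48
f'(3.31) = -249.28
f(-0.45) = -3.42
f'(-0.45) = 0.44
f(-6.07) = -732.52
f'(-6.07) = 576.13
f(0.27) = -2.87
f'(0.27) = -0.27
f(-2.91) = -12.16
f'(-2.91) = 29.18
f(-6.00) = -693.00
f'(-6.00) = 553.00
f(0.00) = -3.00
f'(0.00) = 1.00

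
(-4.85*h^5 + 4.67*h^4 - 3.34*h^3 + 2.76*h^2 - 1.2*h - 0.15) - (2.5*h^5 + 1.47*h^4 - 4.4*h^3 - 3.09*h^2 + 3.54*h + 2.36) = -7.35*h^5 + 3.2*h^4 + 1.06*h^3 + 5.85*h^2 - 4.74*h - 2.51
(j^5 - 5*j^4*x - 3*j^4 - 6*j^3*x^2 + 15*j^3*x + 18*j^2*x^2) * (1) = j^5 - 5*j^4*x - 3*j^4 - 6*j^3*x^2 + 15*j^3*x + 18*j^2*x^2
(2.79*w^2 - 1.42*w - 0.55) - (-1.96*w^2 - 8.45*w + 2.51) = 4.75*w^2 + 7.03*w - 3.06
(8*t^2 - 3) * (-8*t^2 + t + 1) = -64*t^4 + 8*t^3 + 32*t^2 - 3*t - 3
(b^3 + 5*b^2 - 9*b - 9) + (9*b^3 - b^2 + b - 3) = 10*b^3 + 4*b^2 - 8*b - 12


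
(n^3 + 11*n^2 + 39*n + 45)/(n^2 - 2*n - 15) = (n^2 + 8*n + 15)/(n - 5)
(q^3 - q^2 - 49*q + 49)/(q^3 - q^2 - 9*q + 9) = (q^2 - 49)/(q^2 - 9)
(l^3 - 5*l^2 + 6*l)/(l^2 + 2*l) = (l^2 - 5*l + 6)/(l + 2)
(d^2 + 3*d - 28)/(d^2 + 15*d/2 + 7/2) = 2*(d - 4)/(2*d + 1)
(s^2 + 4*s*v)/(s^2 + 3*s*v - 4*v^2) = s/(s - v)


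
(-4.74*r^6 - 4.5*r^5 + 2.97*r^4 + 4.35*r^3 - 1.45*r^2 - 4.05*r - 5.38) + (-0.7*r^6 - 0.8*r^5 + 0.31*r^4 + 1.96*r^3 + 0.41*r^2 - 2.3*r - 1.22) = -5.44*r^6 - 5.3*r^5 + 3.28*r^4 + 6.31*r^3 - 1.04*r^2 - 6.35*r - 6.6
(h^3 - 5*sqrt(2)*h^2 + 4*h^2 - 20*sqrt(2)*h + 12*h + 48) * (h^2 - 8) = h^5 - 5*sqrt(2)*h^4 + 4*h^4 - 20*sqrt(2)*h^3 + 4*h^3 + 16*h^2 + 40*sqrt(2)*h^2 - 96*h + 160*sqrt(2)*h - 384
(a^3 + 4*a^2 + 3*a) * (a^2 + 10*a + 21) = a^5 + 14*a^4 + 64*a^3 + 114*a^2 + 63*a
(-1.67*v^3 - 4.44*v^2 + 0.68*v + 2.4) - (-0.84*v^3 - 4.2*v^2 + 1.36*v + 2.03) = -0.83*v^3 - 0.24*v^2 - 0.68*v + 0.37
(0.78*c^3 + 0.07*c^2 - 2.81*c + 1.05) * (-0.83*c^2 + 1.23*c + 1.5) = -0.6474*c^5 + 0.9013*c^4 + 3.5884*c^3 - 4.2228*c^2 - 2.9235*c + 1.575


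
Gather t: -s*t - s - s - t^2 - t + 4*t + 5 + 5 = -2*s - t^2 + t*(3 - s) + 10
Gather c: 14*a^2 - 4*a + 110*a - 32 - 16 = 14*a^2 + 106*a - 48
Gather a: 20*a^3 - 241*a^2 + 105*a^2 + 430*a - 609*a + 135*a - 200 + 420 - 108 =20*a^3 - 136*a^2 - 44*a + 112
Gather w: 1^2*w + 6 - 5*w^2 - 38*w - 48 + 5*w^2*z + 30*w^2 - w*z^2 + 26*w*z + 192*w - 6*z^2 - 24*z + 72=w^2*(5*z + 25) + w*(-z^2 + 26*z + 155) - 6*z^2 - 24*z + 30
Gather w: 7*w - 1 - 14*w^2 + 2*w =-14*w^2 + 9*w - 1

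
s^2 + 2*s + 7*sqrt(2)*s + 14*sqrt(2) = (s + 2)*(s + 7*sqrt(2))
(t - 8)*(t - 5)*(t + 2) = t^3 - 11*t^2 + 14*t + 80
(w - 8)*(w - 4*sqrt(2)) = w^2 - 8*w - 4*sqrt(2)*w + 32*sqrt(2)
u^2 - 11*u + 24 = (u - 8)*(u - 3)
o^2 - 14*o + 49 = (o - 7)^2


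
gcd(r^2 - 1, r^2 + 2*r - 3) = r - 1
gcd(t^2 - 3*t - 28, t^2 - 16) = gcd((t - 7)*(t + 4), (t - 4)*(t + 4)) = t + 4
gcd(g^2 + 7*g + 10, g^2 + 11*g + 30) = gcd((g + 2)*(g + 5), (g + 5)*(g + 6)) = g + 5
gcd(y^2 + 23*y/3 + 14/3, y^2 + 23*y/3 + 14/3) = y^2 + 23*y/3 + 14/3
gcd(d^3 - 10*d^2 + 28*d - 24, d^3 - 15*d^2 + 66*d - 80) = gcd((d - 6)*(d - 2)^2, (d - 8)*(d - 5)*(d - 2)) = d - 2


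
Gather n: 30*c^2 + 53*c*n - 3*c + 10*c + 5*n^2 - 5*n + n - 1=30*c^2 + 7*c + 5*n^2 + n*(53*c - 4) - 1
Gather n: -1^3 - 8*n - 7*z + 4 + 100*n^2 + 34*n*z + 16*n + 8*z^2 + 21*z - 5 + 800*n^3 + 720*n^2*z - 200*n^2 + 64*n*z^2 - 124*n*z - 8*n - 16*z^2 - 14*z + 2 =800*n^3 + n^2*(720*z - 100) + n*(64*z^2 - 90*z) - 8*z^2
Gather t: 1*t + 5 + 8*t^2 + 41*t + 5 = 8*t^2 + 42*t + 10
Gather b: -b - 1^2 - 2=-b - 3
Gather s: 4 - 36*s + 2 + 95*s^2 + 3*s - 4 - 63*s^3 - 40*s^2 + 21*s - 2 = -63*s^3 + 55*s^2 - 12*s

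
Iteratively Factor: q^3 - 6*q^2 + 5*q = (q - 5)*(q^2 - q) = q*(q - 5)*(q - 1)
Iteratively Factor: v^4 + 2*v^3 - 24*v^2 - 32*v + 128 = (v + 4)*(v^3 - 2*v^2 - 16*v + 32) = (v + 4)^2*(v^2 - 6*v + 8) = (v - 2)*(v + 4)^2*(v - 4)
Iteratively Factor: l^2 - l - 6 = (l - 3)*(l + 2)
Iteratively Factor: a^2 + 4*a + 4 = (a + 2)*(a + 2)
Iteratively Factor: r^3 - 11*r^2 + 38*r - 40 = (r - 2)*(r^2 - 9*r + 20) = (r - 5)*(r - 2)*(r - 4)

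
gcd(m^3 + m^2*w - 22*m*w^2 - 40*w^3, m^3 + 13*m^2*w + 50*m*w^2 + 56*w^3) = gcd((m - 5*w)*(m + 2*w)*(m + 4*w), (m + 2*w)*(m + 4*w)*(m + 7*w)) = m^2 + 6*m*w + 8*w^2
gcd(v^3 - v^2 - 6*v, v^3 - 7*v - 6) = v^2 - v - 6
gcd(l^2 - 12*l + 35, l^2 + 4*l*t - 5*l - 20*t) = l - 5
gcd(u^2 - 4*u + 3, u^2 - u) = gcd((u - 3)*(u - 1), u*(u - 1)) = u - 1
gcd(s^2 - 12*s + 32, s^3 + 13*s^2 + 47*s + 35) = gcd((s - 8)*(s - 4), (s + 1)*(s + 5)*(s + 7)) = 1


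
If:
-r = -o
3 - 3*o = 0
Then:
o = 1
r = 1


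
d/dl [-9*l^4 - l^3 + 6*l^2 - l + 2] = -36*l^3 - 3*l^2 + 12*l - 1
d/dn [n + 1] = 1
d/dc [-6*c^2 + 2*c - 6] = 2 - 12*c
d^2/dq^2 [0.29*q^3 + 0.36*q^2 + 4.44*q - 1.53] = 1.74*q + 0.72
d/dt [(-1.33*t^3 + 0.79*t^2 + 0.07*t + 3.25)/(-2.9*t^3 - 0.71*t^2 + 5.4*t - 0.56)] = (3.2353*t^4 - 13.958*t^3 + 34.8251*t^2 + 3.7302*t - 17.5892)/(8.41*t^6 + 4.118*t^5 - 30.8159*t^4 - 4.42*t^3 + 29.9552*t^2 - 6.048*t + 0.3136)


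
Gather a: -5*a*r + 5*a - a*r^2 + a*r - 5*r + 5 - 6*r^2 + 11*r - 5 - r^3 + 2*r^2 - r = a*(-r^2 - 4*r + 5) - r^3 - 4*r^2 + 5*r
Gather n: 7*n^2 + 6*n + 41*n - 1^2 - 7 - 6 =7*n^2 + 47*n - 14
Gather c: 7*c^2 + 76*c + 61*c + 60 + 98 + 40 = 7*c^2 + 137*c + 198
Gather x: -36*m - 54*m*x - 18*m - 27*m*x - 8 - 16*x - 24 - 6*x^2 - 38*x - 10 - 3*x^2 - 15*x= -54*m - 9*x^2 + x*(-81*m - 69) - 42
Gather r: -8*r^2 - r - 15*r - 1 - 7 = -8*r^2 - 16*r - 8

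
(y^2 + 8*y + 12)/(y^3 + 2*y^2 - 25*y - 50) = (y + 6)/(y^2 - 25)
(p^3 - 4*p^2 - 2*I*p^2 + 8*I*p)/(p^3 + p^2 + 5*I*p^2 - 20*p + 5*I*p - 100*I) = p*(p - 2*I)/(p^2 + 5*p*(1 + I) + 25*I)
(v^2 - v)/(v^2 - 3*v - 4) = v*(1 - v)/(-v^2 + 3*v + 4)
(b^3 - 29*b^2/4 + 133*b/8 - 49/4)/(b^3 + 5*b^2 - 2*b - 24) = (8*b^2 - 42*b + 49)/(8*(b^2 + 7*b + 12))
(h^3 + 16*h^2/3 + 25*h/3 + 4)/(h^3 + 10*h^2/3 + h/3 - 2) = (3*h + 4)/(3*h - 2)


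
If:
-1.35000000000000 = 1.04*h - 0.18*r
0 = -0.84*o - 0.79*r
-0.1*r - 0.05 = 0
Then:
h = -1.38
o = 0.47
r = -0.50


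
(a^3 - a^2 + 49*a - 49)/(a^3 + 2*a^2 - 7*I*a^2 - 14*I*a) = (a^2 + a*(-1 + 7*I) - 7*I)/(a*(a + 2))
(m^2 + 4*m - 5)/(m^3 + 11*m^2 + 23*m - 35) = 1/(m + 7)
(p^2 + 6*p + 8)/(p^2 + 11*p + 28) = (p + 2)/(p + 7)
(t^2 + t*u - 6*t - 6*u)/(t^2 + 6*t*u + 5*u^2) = (t - 6)/(t + 5*u)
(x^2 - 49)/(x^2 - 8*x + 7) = (x + 7)/(x - 1)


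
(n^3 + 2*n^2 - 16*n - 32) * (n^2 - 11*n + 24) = n^5 - 9*n^4 - 14*n^3 + 192*n^2 - 32*n - 768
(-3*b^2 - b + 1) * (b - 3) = -3*b^3 + 8*b^2 + 4*b - 3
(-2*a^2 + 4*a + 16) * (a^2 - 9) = -2*a^4 + 4*a^3 + 34*a^2 - 36*a - 144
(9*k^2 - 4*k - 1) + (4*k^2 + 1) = 13*k^2 - 4*k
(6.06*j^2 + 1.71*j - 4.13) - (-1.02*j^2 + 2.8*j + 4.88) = 7.08*j^2 - 1.09*j - 9.01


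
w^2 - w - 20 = (w - 5)*(w + 4)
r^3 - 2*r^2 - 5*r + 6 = (r - 3)*(r - 1)*(r + 2)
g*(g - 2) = g^2 - 2*g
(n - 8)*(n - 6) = n^2 - 14*n + 48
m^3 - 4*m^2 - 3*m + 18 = (m - 3)^2*(m + 2)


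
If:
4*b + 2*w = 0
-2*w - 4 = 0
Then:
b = 1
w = -2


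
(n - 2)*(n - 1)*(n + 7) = n^3 + 4*n^2 - 19*n + 14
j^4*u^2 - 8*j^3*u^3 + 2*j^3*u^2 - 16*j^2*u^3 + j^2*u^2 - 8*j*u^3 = j*(j - 8*u)*(j*u + u)^2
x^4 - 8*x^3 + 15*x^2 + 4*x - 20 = (x - 5)*(x - 2)^2*(x + 1)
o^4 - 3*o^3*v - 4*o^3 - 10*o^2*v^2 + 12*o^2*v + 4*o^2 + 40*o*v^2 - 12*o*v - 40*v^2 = (o - 2)^2*(o - 5*v)*(o + 2*v)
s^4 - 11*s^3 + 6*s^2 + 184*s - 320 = (s - 8)*(s - 5)*(s - 2)*(s + 4)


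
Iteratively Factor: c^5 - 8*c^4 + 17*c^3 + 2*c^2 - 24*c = (c - 3)*(c^4 - 5*c^3 + 2*c^2 + 8*c) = (c - 4)*(c - 3)*(c^3 - c^2 - 2*c) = c*(c - 4)*(c - 3)*(c^2 - c - 2) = c*(c - 4)*(c - 3)*(c - 2)*(c + 1)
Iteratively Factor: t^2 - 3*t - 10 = (t + 2)*(t - 5)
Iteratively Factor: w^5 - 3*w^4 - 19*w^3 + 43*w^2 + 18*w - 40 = (w - 1)*(w^4 - 2*w^3 - 21*w^2 + 22*w + 40) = (w - 2)*(w - 1)*(w^3 - 21*w - 20) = (w - 2)*(w - 1)*(w + 4)*(w^2 - 4*w - 5) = (w - 2)*(w - 1)*(w + 1)*(w + 4)*(w - 5)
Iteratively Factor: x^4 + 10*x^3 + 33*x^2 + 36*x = (x + 3)*(x^3 + 7*x^2 + 12*x) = x*(x + 3)*(x^2 + 7*x + 12) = x*(x + 3)*(x + 4)*(x + 3)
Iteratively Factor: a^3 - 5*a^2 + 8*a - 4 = (a - 1)*(a^2 - 4*a + 4) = (a - 2)*(a - 1)*(a - 2)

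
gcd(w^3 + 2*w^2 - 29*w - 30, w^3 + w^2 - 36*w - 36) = w^2 + 7*w + 6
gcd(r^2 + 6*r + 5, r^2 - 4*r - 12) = 1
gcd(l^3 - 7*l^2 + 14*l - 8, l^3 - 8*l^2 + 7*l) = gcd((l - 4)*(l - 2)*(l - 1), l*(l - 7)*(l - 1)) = l - 1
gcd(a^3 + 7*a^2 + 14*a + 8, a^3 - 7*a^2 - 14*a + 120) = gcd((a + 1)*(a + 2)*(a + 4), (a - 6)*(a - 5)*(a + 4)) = a + 4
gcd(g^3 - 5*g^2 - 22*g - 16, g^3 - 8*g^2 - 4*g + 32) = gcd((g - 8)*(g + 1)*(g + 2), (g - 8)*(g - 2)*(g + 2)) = g^2 - 6*g - 16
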